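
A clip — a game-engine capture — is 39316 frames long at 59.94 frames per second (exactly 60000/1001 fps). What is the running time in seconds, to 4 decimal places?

Running time = 39316 × 1001/60000 = 9838829/15000 s ≈ 655.9219 s.

655.9219 seconds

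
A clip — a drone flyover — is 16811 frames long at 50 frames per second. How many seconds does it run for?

Running time = 16811 / (50) = 336.22 s.

336.22 seconds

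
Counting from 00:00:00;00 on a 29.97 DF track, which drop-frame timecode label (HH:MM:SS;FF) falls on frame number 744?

Ten DF minutes hold 17982 frames, so frame 744 lies in block 0 (frames 0–17981) with 744 frames into that block.
The block's first minute is 1800 frames and the rest 1798 each; 744 frames reaches minute 0, so 0 × 18 + 0 × 2 = 0 labels have been skipped so far.
Adding those back, label number 744 + 0 = 744 at 30 labels/s is 24 s + 24 f = 0 h 0 min 24 s frame 24, i.e. 00:00:24;24.

00:00:24;24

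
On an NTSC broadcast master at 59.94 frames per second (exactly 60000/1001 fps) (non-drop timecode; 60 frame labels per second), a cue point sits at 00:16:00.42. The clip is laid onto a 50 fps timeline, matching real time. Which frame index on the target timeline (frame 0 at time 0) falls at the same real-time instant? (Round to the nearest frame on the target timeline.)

Source frame index: (0×3600 + 16×60 + 0) × 60 + 42 = 57642.
Real time: 57642 / (60000/1001) = 9616607/10000 s.
Target frame: (9616607/10000) × (50) = 9616607/200 ≈ 48083.035 → 48083.

frame 48083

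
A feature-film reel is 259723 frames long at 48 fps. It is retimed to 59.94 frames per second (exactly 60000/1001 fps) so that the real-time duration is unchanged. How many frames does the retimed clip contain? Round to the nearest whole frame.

324329 frames

Frames at target rate = 259723 × (60000/1001) / (48) = 324653750/1001 ≈ 324329.421.
Nearest whole frame: 324329.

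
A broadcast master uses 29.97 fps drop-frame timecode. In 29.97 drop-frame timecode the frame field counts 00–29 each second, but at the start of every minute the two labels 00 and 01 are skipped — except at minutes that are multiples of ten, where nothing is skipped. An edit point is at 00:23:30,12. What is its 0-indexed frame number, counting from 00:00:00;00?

Complete 10-minute blocks: 2, each 17982 frames → 35964.
Remaining 3 whole minutes in the current block: 1800 + 2 × 1798 = 5396 frames.
Within the current minute: 30 × 30 + 12 − 2 = 910 (labels ;00/;01 skipped at this minute). Total = 35964 + 5396 + 910 = 42270.

42270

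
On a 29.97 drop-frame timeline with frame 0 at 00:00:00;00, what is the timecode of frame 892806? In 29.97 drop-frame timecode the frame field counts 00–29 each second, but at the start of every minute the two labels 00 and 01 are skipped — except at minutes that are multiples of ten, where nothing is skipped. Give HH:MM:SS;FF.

08:16:30;00

Ten DF minutes hold 17982 frames, so frame 892806 lies in block 49 (frames 881118–899099) with 11688 frames into that block.
The block's first minute is 1800 frames and the rest 1798 each; 11688 frames reaches minute 6, so 49 × 18 + 6 × 2 = 894 labels have been skipped so far.
Adding those back, label number 892806 + 894 = 893700 at 30 labels/s is 29790 s + 0 f = 8 h 16 min 30 s frame 0, i.e. 08:16:30;00.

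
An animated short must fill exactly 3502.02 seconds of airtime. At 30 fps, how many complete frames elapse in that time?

105060 frames

Frames = 3502.02 × 30 = 525303/5 ≈ 105060.6000.
Complete frames: 105060.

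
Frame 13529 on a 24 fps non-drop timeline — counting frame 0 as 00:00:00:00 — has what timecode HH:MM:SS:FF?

13529 ÷ 24 = 563 full seconds, remainder 17 frames.
563 s = 0 h 9 min 23 s.
Timecode: 00:09:23:17.

00:09:23:17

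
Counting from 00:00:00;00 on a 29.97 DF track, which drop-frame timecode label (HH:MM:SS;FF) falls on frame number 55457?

Ten DF minutes hold 17982 frames, so frame 55457 lies in block 3 (frames 53946–71927) with 1511 frames into that block.
The block's first minute is 1800 frames and the rest 1798 each; 1511 frames reaches minute 0, so 3 × 18 + 0 × 2 = 54 labels have been skipped so far.
Adding those back, label number 55457 + 54 = 55511 at 30 labels/s is 1850 s + 11 f = 0 h 30 min 50 s frame 11, i.e. 00:30:50;11.

00:30:50;11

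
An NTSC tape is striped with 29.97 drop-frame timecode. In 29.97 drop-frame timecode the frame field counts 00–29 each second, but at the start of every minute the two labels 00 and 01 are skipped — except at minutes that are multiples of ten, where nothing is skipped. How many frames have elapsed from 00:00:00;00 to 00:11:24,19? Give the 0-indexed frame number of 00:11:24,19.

As if non-drop at 30 labels/s: (0 × 3600 + 11 × 60 + 24) × 30 + 19 = 20539.
Minute boundaries passed: 11; those not divisible by 10: 11 − 1 = 10; dropped labels = 2 × 10 = 20.
Actual frame index = 20539 − 20 = 20519.

20519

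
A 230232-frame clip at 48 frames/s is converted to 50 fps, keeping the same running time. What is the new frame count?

Target frames = source frames × (target rate / source rate) = 230232 × (50)/(48) = 230232 × 25/24 = 239825.

239825 frames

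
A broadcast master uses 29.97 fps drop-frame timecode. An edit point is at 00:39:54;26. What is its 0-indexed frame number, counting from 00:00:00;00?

71774

As if non-drop at 30 labels/s: (0 × 3600 + 39 × 60 + 54) × 30 + 26 = 71846.
Minute boundaries passed: 39; those not divisible by 10: 39 − 3 = 36; dropped labels = 2 × 36 = 72.
Actual frame index = 71846 − 72 = 71774.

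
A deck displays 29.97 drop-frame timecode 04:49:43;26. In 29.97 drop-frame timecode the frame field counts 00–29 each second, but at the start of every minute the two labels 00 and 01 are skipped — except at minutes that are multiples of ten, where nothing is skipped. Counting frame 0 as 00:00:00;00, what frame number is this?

520994

As if non-drop at 30 labels/s: (4 × 3600 + 49 × 60 + 43) × 30 + 26 = 521516.
Minute boundaries passed: 289; those not divisible by 10: 289 − 28 = 261; dropped labels = 2 × 261 = 522.
Actual frame index = 521516 − 522 = 520994.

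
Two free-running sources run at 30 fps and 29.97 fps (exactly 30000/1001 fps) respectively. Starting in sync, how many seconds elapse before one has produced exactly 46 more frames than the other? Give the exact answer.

The gap grows by |30000/1001 − 30| = 30/1001 frames per second.
Time for a 46-frame gap: 46 ÷ (30/1001) = 23023/15 s.

23023/15 seconds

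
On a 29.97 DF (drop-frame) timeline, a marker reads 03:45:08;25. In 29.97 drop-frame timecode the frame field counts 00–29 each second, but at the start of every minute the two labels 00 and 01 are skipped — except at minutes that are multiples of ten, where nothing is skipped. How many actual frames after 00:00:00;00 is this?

404859

Complete 10-minute blocks: 22, each 17982 frames → 395604.
Remaining 5 whole minutes in the current block: 1800 + 4 × 1798 = 8992 frames.
Within the current minute: 8 × 30 + 25 − 2 = 263 (labels ;00/;01 skipped at this minute). Total = 395604 + 8992 + 263 = 404859.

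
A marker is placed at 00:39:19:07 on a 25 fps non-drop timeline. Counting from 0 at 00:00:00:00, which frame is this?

58982

Total seconds to the label: (0 × 3600 + 39 × 60 + 19) = 2359.
Frame index = 2359 × 25 + 7 = 58982.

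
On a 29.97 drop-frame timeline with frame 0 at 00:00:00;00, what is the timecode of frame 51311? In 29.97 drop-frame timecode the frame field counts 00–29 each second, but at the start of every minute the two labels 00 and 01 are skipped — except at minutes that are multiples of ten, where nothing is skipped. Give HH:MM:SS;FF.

00:28:32;03

Each 10-minute DF block holds 10 × 60 × 30 − 9 × 2 = 17982 frames. 51311 ÷ 17982 → 2 full blocks, remainder 15347.
Within the partial block the first minute is 1800 frames and each further minute 1798, so 8 further minute boundaries passed. Total skipped labels = 18 × 2 + 2 × 8 = 52.
Non-drop label index = 51311 + 52 = 51363; at 30 labels/s that is 00:28:32:03, i.e. DF 00:28:32;03.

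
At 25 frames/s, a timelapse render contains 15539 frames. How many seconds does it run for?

621.56 seconds

Running time = 15539 / (25) = 621.56 s.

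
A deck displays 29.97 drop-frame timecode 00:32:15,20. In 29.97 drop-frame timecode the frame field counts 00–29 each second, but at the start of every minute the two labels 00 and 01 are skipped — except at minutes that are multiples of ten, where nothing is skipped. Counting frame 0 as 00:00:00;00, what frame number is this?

As if non-drop at 30 labels/s: (0 × 3600 + 32 × 60 + 15) × 30 + 20 = 58070.
Minute boundaries passed: 32; those not divisible by 10: 32 − 3 = 29; dropped labels = 2 × 29 = 58.
Actual frame index = 58070 − 58 = 58012.

58012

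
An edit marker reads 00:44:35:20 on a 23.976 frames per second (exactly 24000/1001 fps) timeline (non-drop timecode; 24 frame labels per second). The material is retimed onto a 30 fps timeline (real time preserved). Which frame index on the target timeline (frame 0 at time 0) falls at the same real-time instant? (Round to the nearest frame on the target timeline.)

frame 80355

Source frame index: (0×3600 + 44×60 + 35) × 24 + 20 = 64220.
Real time: 64220 / (24000/1001) = 3214211/1200 s.
Target frame: (3214211/1200) × (30) = 3214211/40 ≈ 80355.275 → 80355.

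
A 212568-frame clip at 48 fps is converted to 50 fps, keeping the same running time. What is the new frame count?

Target frames = source frames × (target rate / source rate) = 212568 × (50)/(48) = 212568 × 25/24 = 221425.

221425 frames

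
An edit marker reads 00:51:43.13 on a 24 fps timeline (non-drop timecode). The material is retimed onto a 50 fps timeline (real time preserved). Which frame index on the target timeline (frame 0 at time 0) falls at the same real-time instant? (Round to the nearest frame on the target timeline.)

frame 155177

Source frame index: (0×3600 + 51×60 + 43) × 24 + 13 = 74485.
Real time: 74485 / (24) = 74485/24 s.
Target frame: (74485/24) × (50) = 1862125/12 ≈ 155177.083 → 155177.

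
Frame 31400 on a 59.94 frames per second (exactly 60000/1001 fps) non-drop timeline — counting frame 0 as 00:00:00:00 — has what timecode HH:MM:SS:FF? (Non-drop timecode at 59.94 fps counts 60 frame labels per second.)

31400 ÷ 60 = 523 full seconds, remainder 20 frames.
523 s = 0 h 8 min 43 s.
Timecode: 00:08:43:20.

00:08:43:20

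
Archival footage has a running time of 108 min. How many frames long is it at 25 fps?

162000 frames

108 min = 6480 s.
Frames = 6480 × 25 = 162000.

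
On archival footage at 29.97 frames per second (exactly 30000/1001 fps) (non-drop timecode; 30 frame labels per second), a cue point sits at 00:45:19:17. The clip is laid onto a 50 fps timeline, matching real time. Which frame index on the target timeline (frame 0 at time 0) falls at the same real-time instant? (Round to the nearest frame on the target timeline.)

Source frame index: (0×3600 + 45×60 + 19) × 30 + 17 = 81587.
Real time: 81587 / (30000/1001) = 81668587/30000 s.
Target frame: (81668587/30000) × (50) = 81668587/600 ≈ 136114.312 → 136114.

frame 136114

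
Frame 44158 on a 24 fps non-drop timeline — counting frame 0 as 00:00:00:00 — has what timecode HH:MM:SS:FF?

00:30:39:22

44158 ÷ 24 = 1839 full seconds, remainder 22 frames.
1839 s = 0 h 30 min 39 s.
Timecode: 00:30:39:22.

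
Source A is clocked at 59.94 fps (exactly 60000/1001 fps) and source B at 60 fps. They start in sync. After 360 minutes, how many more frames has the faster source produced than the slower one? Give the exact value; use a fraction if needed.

1296000/1001 frames

360 min = 21600 s.
A emits 60000/1001 × 21600 = 1296000000/1001 frames; B emits 60 × 21600 = 1296000.
Difference = 1296000/1001 frames (≈ 1294.7053); B is ahead of A.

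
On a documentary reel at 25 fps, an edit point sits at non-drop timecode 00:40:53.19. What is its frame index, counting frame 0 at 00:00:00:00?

Total seconds to the label: (0 × 3600 + 40 × 60 + 53) = 2453.
Frame index = 2453 × 25 + 19 = 61344.

61344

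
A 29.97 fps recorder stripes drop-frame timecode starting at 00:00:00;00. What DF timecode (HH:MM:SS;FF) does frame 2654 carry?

00:01:28;16

Ten DF minutes hold 17982 frames, so frame 2654 lies in block 0 (frames 0–17981) with 2654 frames into that block.
The block's first minute is 1800 frames and the rest 1798 each; 2654 frames reaches minute 1, so 0 × 18 + 1 × 2 = 2 labels have been skipped so far.
Adding those back, label number 2654 + 2 = 2656 at 30 labels/s is 88 s + 16 f = 0 h 1 min 28 s frame 16, i.e. 00:01:28;16.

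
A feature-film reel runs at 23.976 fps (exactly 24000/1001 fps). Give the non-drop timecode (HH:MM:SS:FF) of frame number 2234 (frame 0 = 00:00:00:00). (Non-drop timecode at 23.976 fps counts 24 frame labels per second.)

00:01:33:02

2234 ÷ 24 = 93 full seconds, remainder 2 frames.
93 s = 0 h 1 min 33 s.
Timecode: 00:01:33:02.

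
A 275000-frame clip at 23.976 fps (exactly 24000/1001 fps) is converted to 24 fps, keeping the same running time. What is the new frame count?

275275 frames

Target frames = source frames × (target rate / source rate) = 275000 × (24)/(24000/1001) = 275000 × 1001/1000 = 275275.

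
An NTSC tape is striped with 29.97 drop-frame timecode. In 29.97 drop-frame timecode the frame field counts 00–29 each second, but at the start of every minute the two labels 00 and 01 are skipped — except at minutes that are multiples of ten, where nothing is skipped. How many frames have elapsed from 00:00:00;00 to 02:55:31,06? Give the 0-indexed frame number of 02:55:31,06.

As if non-drop at 30 labels/s: (2 × 3600 + 55 × 60 + 31) × 30 + 6 = 315936.
Minute boundaries passed: 175; those not divisible by 10: 175 − 17 = 158; dropped labels = 2 × 158 = 316.
Actual frame index = 315936 − 316 = 315620.

315620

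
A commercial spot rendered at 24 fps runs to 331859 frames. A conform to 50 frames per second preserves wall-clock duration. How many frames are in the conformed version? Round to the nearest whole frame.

Frames at target rate = 331859 × (50) / (24) = 8296475/12 ≈ 691372.917.
Nearest whole frame: 691373.

691373 frames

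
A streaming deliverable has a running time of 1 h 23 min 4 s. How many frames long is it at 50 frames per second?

249200 frames

1 h 23 min 4 s = 4984 s.
Frames = 4984 × 50 = 249200.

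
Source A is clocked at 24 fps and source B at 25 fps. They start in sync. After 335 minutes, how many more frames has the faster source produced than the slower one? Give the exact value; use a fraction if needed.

20100 frames

335 min = 20100 s.
A emits 24 × 20100 = 482400 frames; B emits 25 × 20100 = 502500.
Difference = 20100 frames; B is ahead of A.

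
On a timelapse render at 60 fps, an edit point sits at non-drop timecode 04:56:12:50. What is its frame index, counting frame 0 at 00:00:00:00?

1066370

Total seconds to the label: (4 × 3600 + 56 × 60 + 12) = 17772.
Frame index = 17772 × 60 + 50 = 1066370.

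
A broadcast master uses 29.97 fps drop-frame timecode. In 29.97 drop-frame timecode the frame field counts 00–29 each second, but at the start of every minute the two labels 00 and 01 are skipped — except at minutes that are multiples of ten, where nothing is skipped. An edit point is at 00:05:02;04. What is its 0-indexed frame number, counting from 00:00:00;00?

As if non-drop at 30 labels/s: (0 × 3600 + 5 × 60 + 2) × 30 + 4 = 9064.
Minute boundaries passed: 5; those not divisible by 10: 5 − 0 = 5; dropped labels = 2 × 5 = 10.
Actual frame index = 9064 − 10 = 9054.

9054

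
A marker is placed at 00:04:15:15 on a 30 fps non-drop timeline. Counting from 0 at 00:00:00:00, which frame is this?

Total seconds to the label: (0 × 3600 + 4 × 60 + 15) = 255.
Frame index = 255 × 30 + 15 = 7665.

frame 7665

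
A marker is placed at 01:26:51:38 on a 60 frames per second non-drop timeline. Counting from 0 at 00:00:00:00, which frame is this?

Total seconds to the label: (1 × 3600 + 26 × 60 + 51) = 5211.
Frame index = 5211 × 60 + 38 = 312698.

frame 312698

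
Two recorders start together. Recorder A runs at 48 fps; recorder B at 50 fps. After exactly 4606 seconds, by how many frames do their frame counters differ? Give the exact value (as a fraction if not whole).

9212 frames

A emits 48 × 4606 = 221088 frames; B emits 50 × 4606 = 230300.
Difference = 9212 frames; B is ahead of A.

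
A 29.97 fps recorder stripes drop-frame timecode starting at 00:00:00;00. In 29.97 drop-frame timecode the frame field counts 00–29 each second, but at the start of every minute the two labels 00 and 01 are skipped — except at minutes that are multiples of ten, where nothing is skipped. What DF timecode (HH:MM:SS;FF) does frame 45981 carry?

Each 10-minute DF block holds 10 × 60 × 30 − 9 × 2 = 17982 frames. 45981 ÷ 17982 → 2 full blocks, remainder 10017.
Within the partial block the first minute is 1800 frames and each further minute 1798, so 5 further minute boundaries passed. Total skipped labels = 18 × 2 + 2 × 5 = 46.
Non-drop label index = 45981 + 46 = 46027; at 30 labels/s that is 00:25:34:07, i.e. DF 00:25:34;07.

00:25:34;07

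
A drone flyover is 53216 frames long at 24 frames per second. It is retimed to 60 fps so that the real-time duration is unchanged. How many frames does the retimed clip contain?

133040 frames

Target frames = source frames × (target rate / source rate) = 53216 × (60)/(24) = 53216 × 5/2 = 133040.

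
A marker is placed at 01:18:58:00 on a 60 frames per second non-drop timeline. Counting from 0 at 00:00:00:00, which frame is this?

frame 284280

Total seconds to the label: (1 × 3600 + 18 × 60 + 58) = 4738.
Frame index = 4738 × 60 + 0 = 284280.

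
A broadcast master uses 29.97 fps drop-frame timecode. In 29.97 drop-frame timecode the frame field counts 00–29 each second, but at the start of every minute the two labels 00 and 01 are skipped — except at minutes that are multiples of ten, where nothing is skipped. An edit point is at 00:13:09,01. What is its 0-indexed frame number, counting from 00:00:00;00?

23647

Complete 10-minute blocks: 1, each 17982 frames → 17982.
Remaining 3 whole minutes in the current block: 1800 + 2 × 1798 = 5396 frames.
Within the current minute: 9 × 30 + 1 − 2 = 269 (labels ;00/;01 skipped at this minute). Total = 17982 + 5396 + 269 = 23647.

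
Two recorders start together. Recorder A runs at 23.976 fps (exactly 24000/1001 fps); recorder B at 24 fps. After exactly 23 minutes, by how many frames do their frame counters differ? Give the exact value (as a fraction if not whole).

33120/1001 frames

23 min = 1380 s.
A emits 24000/1001 × 1380 = 33120000/1001 frames; B emits 24 × 1380 = 33120.
Difference = 33120/1001 frames (≈ 33.0869); B is ahead of A.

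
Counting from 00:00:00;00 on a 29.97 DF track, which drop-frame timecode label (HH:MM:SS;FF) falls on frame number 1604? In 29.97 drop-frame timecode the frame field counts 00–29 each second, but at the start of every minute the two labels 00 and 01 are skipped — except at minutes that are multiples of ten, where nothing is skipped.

00:00:53;14

Each 10-minute DF block holds 10 × 60 × 30 − 9 × 2 = 17982 frames. 1604 ÷ 17982 → 0 full blocks, remainder 1604.
Within the partial block the first minute is 1800 frames and each further minute 1798, so 0 further minute boundaries passed. Total skipped labels = 18 × 0 + 2 × 0 = 0.
Non-drop label index = 1604 + 0 = 1604; at 30 labels/s that is 00:00:53:14, i.e. DF 00:00:53;14.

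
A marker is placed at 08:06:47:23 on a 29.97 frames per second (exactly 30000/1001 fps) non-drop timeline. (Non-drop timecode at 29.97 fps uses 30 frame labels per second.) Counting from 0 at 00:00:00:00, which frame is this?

Total seconds to the label: (8 × 3600 + 6 × 60 + 47) = 29207.
Frame index = 29207 × 30 + 23 = 876233.

876233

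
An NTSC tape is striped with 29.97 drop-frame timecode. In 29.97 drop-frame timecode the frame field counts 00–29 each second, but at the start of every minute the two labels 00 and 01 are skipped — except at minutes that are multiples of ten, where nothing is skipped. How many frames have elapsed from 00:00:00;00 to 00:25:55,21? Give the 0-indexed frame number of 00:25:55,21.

Complete 10-minute blocks: 2, each 17982 frames → 35964.
Remaining 5 whole minutes in the current block: 1800 + 4 × 1798 = 8992 frames.
Within the current minute: 55 × 30 + 21 − 2 = 1669 (labels ;00/;01 skipped at this minute). Total = 35964 + 8992 + 1669 = 46625.

46625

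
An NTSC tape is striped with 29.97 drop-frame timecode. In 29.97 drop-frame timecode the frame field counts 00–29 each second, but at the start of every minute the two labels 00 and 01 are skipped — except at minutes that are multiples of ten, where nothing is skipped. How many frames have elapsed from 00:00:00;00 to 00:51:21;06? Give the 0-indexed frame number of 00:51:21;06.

92344

Complete 10-minute blocks: 5, each 17982 frames → 89910.
Remaining 1 whole minute in the current block: 1800 + 0 × 1798 = 1800 frames.
Within the current minute: 21 × 30 + 6 − 2 = 634 (labels ;00/;01 skipped at this minute). Total = 89910 + 1800 + 634 = 92344.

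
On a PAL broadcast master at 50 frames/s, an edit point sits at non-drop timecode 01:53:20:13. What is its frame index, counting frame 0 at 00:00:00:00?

Total seconds to the label: (1 × 3600 + 53 × 60 + 20) = 6800.
Frame index = 6800 × 50 + 13 = 340013.

frame 340013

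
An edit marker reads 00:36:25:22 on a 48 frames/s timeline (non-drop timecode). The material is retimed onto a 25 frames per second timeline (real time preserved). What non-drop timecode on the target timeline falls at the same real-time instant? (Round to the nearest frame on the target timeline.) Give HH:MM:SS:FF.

00:36:25:11

Source frame index: (0×3600 + 36×60 + 25) × 48 + 22 = 104902.
Real time: 104902 / (48) = 52451/24 s.
Target frame: (52451/24) × (25) = 1311275/24 ≈ 54636.458 → 54636.
At 25 labels/s: frame 54636 → 00:36:25:11.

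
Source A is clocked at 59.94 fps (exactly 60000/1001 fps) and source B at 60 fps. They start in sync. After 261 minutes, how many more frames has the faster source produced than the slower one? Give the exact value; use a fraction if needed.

939600/1001 frames

261 min = 15660 s.
A emits 60000/1001 × 15660 = 939600000/1001 frames; B emits 60 × 15660 = 939600.
Difference = 939600/1001 frames (≈ 938.6613); B is ahead of A.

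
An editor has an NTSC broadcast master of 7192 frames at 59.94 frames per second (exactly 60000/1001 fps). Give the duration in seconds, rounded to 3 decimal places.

Running time = 7192 × 1001/60000 = 899899/7500 s ≈ 119.987 s.

119.987 seconds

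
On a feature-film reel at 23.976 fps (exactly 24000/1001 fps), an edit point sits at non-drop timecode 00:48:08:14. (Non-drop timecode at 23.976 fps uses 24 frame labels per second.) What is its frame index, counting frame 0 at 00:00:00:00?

Total seconds to the label: (0 × 3600 + 48 × 60 + 8) = 2888.
Frame index = 2888 × 24 + 14 = 69326.

69326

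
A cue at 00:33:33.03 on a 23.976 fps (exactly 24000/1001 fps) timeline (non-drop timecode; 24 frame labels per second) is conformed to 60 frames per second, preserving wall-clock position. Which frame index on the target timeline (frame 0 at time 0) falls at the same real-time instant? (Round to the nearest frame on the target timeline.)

frame 120908

Source frame index: (0×3600 + 33×60 + 33) × 24 + 3 = 48315.
Real time: 48315 / (24000/1001) = 3224221/1600 s.
Target frame: (3224221/1600) × (60) = 9672663/80 ≈ 120908.288 → 120908.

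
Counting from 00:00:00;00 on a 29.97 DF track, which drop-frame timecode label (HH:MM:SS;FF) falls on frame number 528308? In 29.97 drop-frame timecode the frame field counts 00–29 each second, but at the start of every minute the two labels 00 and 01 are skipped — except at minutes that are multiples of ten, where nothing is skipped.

04:53:47;26

Each 10-minute DF block holds 10 × 60 × 30 − 9 × 2 = 17982 frames. 528308 ÷ 17982 → 29 full blocks, remainder 6830.
Within the partial block the first minute is 1800 frames and each further minute 1798, so 3 further minute boundaries passed. Total skipped labels = 18 × 29 + 2 × 3 = 528.
Non-drop label index = 528308 + 528 = 528836; at 30 labels/s that is 04:53:47:26, i.e. DF 04:53:47;26.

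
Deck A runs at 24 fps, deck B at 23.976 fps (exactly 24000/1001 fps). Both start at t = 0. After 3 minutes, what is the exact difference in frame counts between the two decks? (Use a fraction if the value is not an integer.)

4320/1001 frames

3 min = 180 s.
A emits 24 × 180 = 4320 frames; B emits 24000/1001 × 180 = 4320000/1001.
Difference = 4320/1001 frames (≈ 4.3157); B is behind A.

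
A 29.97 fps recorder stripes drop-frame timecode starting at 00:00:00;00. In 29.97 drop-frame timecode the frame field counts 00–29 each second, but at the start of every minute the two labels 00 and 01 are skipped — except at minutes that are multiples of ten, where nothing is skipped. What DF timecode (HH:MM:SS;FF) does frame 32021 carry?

Each 10-minute DF block holds 10 × 60 × 30 − 9 × 2 = 17982 frames. 32021 ÷ 17982 → 1 full block, remainder 14039.
Within the partial block the first minute is 1800 frames and each further minute 1798, so 7 further minute boundaries passed. Total skipped labels = 18 × 1 + 2 × 7 = 32.
Non-drop label index = 32021 + 32 = 32053; at 30 labels/s that is 00:17:48:13, i.e. DF 00:17:48;13.

00:17:48;13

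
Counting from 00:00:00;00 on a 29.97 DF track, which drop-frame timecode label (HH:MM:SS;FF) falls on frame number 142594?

01:19:17;28

Each 10-minute DF block holds 10 × 60 × 30 − 9 × 2 = 17982 frames. 142594 ÷ 17982 → 7 full blocks, remainder 16720.
Within the partial block the first minute is 1800 frames and each further minute 1798, so 9 further minute boundaries passed. Total skipped labels = 18 × 7 + 2 × 9 = 144.
Non-drop label index = 142594 + 144 = 142738; at 30 labels/s that is 01:19:17:28, i.e. DF 01:19:17;28.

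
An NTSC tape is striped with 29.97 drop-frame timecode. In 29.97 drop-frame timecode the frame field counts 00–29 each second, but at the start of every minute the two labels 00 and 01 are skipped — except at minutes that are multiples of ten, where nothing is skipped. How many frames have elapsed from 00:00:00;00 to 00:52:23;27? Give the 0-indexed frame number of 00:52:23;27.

94223

As if non-drop at 30 labels/s: (0 × 3600 + 52 × 60 + 23) × 30 + 27 = 94317.
Minute boundaries passed: 52; those not divisible by 10: 52 − 5 = 47; dropped labels = 2 × 47 = 94.
Actual frame index = 94317 − 94 = 94223.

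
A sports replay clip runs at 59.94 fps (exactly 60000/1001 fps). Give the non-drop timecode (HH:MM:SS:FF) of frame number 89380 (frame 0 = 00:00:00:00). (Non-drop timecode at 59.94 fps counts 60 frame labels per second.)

89380 ÷ 60 = 1489 full seconds, remainder 40 frames.
1489 s = 0 h 24 min 49 s.
Timecode: 00:24:49:40.

00:24:49:40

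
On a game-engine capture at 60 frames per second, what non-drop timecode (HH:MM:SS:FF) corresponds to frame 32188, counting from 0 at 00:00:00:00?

00:08:56:28

32188 ÷ 60 = 536 full seconds, remainder 28 frames.
536 s = 0 h 8 min 56 s.
Timecode: 00:08:56:28.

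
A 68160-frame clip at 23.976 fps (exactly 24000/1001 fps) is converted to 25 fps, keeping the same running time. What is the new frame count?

71071 frames

Target frames = source frames × (target rate / source rate) = 68160 × (25)/(24000/1001) = 68160 × 1001/960 = 71071.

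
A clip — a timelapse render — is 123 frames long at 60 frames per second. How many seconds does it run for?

2.05 seconds

Running time = 123 / (60) = 2.05 s.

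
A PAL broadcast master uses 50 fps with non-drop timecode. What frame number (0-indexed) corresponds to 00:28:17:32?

Total seconds to the label: (0 × 3600 + 28 × 60 + 17) = 1697.
Frame index = 1697 × 50 + 32 = 84882.

frame 84882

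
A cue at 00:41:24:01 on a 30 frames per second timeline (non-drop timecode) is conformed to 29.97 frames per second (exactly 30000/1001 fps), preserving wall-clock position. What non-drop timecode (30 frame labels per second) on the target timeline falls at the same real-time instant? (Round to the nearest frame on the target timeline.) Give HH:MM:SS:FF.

Source frame index: (0×3600 + 41×60 + 24) × 30 + 1 = 74521.
Real time: 74521 / (30) = 74521/30 s.
Target frame: (74521/30) × (30000/1001) = 74521000/1001 ≈ 74446.553 → 74447.
At 30 labels/s: frame 74447 → 00:41:21:17.

00:41:21:17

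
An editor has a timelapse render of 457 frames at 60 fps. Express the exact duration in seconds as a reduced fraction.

457/60 seconds

Running time = 457 ÷ (60) = 457 × 1/60 = 457/60 s.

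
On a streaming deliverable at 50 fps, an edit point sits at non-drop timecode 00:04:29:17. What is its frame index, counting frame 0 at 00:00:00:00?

frame 13467

Total seconds to the label: (0 × 3600 + 4 × 60 + 29) = 269.
Frame index = 269 × 50 + 17 = 13467.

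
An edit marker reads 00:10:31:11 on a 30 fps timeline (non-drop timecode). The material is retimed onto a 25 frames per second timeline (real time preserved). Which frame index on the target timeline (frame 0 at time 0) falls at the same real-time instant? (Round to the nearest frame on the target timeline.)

Source frame index: (0×3600 + 10×60 + 31) × 30 + 11 = 18941.
Real time: 18941 / (30) = 18941/30 s.
Target frame: (18941/30) × (25) = 94705/6 ≈ 15784.167 → 15784.

frame 15784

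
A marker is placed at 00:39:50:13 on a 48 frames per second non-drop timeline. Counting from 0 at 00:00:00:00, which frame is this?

frame 114733

Total seconds to the label: (0 × 3600 + 39 × 60 + 50) = 2390.
Frame index = 2390 × 48 + 13 = 114733.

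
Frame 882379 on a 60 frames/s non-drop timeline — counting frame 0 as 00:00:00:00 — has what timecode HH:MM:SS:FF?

04:05:06:19

882379 ÷ 60 = 14706 full seconds, remainder 19 frames.
14706 s = 4 h 5 min 6 s.
Timecode: 04:05:06:19.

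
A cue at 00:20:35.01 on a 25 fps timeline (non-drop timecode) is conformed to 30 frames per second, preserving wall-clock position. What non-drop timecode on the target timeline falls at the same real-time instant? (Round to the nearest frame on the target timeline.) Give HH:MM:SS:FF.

00:20:35:01

Source frame index: (0×3600 + 20×60 + 35) × 25 + 1 = 30876.
Real time: 30876 / (25) = 30876/25 s.
Target frame: (30876/25) × (30) = 185256/5 ≈ 37051.200 → 37051.
At 30 labels/s: frame 37051 → 00:20:35:01.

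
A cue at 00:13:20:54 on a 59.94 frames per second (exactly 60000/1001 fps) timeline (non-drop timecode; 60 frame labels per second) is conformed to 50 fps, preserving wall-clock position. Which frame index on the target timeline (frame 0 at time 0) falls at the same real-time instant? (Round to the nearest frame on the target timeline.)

frame 40085

Source frame index: (0×3600 + 13×60 + 20) × 60 + 54 = 48054.
Real time: 48054 / (60000/1001) = 8017009/10000 s.
Target frame: (8017009/10000) × (50) = 8017009/200 ≈ 40085.045 → 40085.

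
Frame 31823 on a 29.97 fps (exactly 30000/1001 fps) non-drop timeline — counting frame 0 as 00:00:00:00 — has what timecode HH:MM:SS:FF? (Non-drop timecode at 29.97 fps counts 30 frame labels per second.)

00:17:40:23

31823 ÷ 30 = 1060 full seconds, remainder 23 frames.
1060 s = 0 h 17 min 40 s.
Timecode: 00:17:40:23.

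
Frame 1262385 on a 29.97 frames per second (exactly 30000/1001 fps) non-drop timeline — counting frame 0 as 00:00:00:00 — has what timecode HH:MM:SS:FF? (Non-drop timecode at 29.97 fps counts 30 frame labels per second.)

11:41:19:15

1262385 ÷ 30 = 42079 full seconds, remainder 15 frames.
42079 s = 11 h 41 min 19 s.
Timecode: 11:41:19:15.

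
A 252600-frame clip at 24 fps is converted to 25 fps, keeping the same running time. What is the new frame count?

Target frames = source frames × (target rate / source rate) = 252600 × (25)/(24) = 252600 × 25/24 = 263125.

263125 frames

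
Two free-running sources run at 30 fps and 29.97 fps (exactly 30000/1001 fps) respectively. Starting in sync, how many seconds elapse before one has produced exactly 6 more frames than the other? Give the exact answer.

The gap grows by |30000/1001 − 30| = 30/1001 frames per second.
Time for a 6-frame gap: 6 ÷ (30/1001) = 200.2 s.

200.2 seconds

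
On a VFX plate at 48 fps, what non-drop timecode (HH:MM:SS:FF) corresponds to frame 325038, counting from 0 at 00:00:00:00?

325038 ÷ 48 = 6771 full seconds, remainder 30 frames.
6771 s = 1 h 52 min 51 s.
Timecode: 01:52:51:30.

01:52:51:30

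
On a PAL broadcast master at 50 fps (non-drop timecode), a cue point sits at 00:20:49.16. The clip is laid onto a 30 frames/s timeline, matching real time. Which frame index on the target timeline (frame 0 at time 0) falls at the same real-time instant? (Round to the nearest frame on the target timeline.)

Source frame index: (0×3600 + 20×60 + 49) × 50 + 16 = 62466.
Real time: 62466 / (50) = 31233/25 s.
Target frame: (31233/25) × (30) = 187398/5 ≈ 37479.600 → 37480.

frame 37480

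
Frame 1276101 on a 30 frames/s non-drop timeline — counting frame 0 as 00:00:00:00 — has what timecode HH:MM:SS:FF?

1276101 ÷ 30 = 42536 full seconds, remainder 21 frames.
42536 s = 11 h 48 min 56 s.
Timecode: 11:48:56:21.

11:48:56:21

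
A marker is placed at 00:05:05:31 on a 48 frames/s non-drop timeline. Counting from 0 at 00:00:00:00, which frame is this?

14671

Total seconds to the label: (0 × 3600 + 5 × 60 + 5) = 305.
Frame index = 305 × 48 + 31 = 14671.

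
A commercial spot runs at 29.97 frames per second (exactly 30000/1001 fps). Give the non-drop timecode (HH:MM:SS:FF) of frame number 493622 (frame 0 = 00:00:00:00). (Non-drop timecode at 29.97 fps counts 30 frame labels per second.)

493622 ÷ 30 = 16454 full seconds, remainder 2 frames.
16454 s = 4 h 34 min 14 s.
Timecode: 04:34:14:02.

04:34:14:02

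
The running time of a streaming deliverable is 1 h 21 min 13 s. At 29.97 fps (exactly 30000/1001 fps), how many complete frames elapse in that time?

1 h 21 min 13 s = 4873 s.
Frames = 4873 × 30000/1001 = 13290000/91 ≈ 146043.9560.
Complete frames: 146043.

146043 frames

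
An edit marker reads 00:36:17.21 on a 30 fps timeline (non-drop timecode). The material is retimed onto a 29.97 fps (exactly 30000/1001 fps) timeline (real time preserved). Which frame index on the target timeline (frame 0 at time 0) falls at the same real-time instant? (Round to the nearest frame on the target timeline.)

frame 65266

Source frame index: (0×3600 + 36×60 + 17) × 30 + 21 = 65331.
Real time: 65331 / (30) = 21777/10 s.
Target frame: (21777/10) × (30000/1001) = 9333000/143 ≈ 65265.734 → 65266.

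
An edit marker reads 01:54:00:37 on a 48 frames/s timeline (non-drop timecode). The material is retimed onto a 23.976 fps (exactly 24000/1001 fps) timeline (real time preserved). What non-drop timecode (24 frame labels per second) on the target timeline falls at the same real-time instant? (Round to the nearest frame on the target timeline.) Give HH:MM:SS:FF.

Source frame index: (1×3600 + 54×60 + 0) × 48 + 37 = 328357.
Real time: 328357 / (48) = 328357/48 s.
Target frame: (328357/48) × (24000/1001) = 164178500/1001 ≈ 164014.486 → 164014.
At 24 labels/s: frame 164014 → 01:53:53:22.

01:53:53:22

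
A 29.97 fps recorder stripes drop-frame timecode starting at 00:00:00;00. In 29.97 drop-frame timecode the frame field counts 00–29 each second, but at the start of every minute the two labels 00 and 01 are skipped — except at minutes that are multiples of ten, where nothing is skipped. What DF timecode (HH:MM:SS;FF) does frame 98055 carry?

Ten DF minutes hold 17982 frames, so frame 98055 lies in block 5 (frames 89910–107891) with 8145 frames into that block.
The block's first minute is 1800 frames and the rest 1798 each; 8145 frames reaches minute 4, so 5 × 18 + 4 × 2 = 98 labels have been skipped so far.
Adding those back, label number 98055 + 98 = 98153 at 30 labels/s is 3271 s + 23 f = 0 h 54 min 31 s frame 23, i.e. 00:54:31;23.

00:54:31;23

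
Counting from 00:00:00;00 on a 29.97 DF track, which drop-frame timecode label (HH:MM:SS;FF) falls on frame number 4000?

Ten DF minutes hold 17982 frames, so frame 4000 lies in block 0 (frames 0–17981) with 4000 frames into that block.
The block's first minute is 1800 frames and the rest 1798 each; 4000 frames reaches minute 2, so 0 × 18 + 2 × 2 = 4 labels have been skipped so far.
Adding those back, label number 4000 + 4 = 4004 at 30 labels/s is 133 s + 14 f = 0 h 2 min 13 s frame 14, i.e. 00:02:13;14.

00:02:13;14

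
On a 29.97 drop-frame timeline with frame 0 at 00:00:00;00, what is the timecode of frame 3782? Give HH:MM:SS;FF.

00:02:06;06

Ten DF minutes hold 17982 frames, so frame 3782 lies in block 0 (frames 0–17981) with 3782 frames into that block.
The block's first minute is 1800 frames and the rest 1798 each; 3782 frames reaches minute 2, so 0 × 18 + 2 × 2 = 4 labels have been skipped so far.
Adding those back, label number 3782 + 4 = 3786 at 30 labels/s is 126 s + 6 f = 0 h 2 min 6 s frame 6, i.e. 00:02:06;06.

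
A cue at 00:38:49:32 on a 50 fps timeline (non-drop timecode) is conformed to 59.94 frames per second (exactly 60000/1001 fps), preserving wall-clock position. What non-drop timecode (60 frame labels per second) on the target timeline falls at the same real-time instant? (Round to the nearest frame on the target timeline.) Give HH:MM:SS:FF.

00:38:47:19

Source frame index: (0×3600 + 38×60 + 49) × 50 + 32 = 116482.
Real time: 116482 / (50) = 58241/25 s.
Target frame: (58241/25) × (60000/1001) = 139778400/1001 ≈ 139638.761 → 139639.
At 60 labels/s: frame 139639 → 00:38:47:19.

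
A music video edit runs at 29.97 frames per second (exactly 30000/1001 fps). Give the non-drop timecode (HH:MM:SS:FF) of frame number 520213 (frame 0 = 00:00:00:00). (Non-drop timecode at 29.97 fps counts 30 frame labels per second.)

520213 ÷ 30 = 17340 full seconds, remainder 13 frames.
17340 s = 4 h 49 min 0 s.
Timecode: 04:49:00:13.

04:49:00:13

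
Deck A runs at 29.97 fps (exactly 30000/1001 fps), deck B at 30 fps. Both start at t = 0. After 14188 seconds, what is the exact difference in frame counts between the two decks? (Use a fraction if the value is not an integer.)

A emits 30000/1001 × 14188 = 425640000/1001 frames; B emits 30 × 14188 = 425640.
Difference = 425640/1001 frames (≈ 425.2148); B is ahead of A.

425640/1001 frames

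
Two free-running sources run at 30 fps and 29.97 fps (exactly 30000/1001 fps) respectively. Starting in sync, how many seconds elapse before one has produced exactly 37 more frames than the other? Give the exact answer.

37037/30 seconds

The gap grows by |30000/1001 − 30| = 30/1001 frames per second.
Time for a 37-frame gap: 37 ÷ (30/1001) = 37037/30 s.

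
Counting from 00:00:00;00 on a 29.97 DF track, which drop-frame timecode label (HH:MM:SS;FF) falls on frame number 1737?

00:00:57;27

Each 10-minute DF block holds 10 × 60 × 30 − 9 × 2 = 17982 frames. 1737 ÷ 17982 → 0 full blocks, remainder 1737.
Within the partial block the first minute is 1800 frames and each further minute 1798, so 0 further minute boundaries passed. Total skipped labels = 18 × 0 + 2 × 0 = 0.
Non-drop label index = 1737 + 0 = 1737; at 30 labels/s that is 00:00:57:27, i.e. DF 00:00:57;27.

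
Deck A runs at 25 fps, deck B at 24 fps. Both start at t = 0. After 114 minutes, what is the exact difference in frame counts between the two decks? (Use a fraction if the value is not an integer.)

114 min = 6840 s.
A emits 25 × 6840 = 171000 frames; B emits 24 × 6840 = 164160.
Difference = 6840 frames; B is behind A.

6840 frames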